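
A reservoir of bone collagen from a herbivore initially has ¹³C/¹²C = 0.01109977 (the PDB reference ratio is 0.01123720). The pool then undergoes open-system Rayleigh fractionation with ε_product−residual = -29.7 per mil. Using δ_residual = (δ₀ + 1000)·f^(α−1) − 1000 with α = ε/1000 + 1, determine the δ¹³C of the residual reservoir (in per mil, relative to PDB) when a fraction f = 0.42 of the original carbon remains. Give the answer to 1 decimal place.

δ₀ = (0.01109977/0.01123720 − 1)×1000 = (0.987770 − 1)×1000 = -12.230 per mil
α − 1 = ε/1000 = -0.0297
f^(α−1) = 0.42^(-0.0297) = 1.026100
δ_res = (-12.230 + 1000) × 1.026100 − 1000 = 1013.550 − 1000 = 13.55 per mil

13.6 per mil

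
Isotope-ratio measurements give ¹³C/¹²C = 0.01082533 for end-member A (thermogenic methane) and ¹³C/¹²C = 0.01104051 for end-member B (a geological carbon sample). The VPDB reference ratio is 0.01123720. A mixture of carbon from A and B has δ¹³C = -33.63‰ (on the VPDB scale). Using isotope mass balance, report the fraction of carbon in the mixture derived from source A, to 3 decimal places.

0.842

δ_A = (0.01082533/0.01123720 − 1)×1000 = (0.963348 − 1)×1000 = -36.652‰
δ_B = (0.01104051/0.01123720 − 1)×1000 = (0.982497 − 1)×1000 = -17.503‰
f_A = (δ_mix − δ_B)/(δ_A − δ_B) = (-33.63 − (-17.503))/(-36.652 − (-17.503))
f_A = -16.127 / -19.149 = 0.8422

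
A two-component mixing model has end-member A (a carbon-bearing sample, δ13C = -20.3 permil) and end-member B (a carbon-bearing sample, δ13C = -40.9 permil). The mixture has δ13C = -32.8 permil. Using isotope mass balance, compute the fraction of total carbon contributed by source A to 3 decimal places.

δ_mix = f_A·δ_A + (1 − f_A)·δ_B  ⇒  f_A = (δ_mix − δ_B)/(δ_A − δ_B)
f_A = (-32.8 − (-40.9)) / (-20.3 − (-40.9))
f_A = 8.1 / 20.6 = 0.3932

0.393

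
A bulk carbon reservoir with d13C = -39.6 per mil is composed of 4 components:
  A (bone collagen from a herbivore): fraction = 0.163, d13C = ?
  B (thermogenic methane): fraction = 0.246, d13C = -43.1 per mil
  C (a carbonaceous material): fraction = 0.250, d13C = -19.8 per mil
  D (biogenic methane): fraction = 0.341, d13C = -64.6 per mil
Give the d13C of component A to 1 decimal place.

-12.4 per mil

Isotope mass balance: δ_bulk = Σ fᵢ·δᵢ.
-39.6 = 0.163×δ_A + 0.246×(-43.1) + 0.250×(-19.8) + 0.341×(-64.6)
0.163·δ_A = -39.6 − (-37.581) = -2.019
δ_A = -2.019 / 0.163 = -12.39 per mil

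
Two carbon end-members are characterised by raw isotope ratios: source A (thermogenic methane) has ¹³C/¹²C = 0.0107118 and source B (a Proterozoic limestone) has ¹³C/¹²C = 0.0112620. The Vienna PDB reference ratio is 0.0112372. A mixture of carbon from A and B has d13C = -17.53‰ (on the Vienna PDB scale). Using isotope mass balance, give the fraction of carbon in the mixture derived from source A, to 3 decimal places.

0.403

δ_A = (0.0107118/0.0112372 − 1)×1000 = (0.953245 − 1)×1000 = -46.755‰
δ_B = (0.0112620/0.0112372 − 1)×1000 = (1.002207 − 1)×1000 = 2.207‰
f_A = (δ_mix − δ_B)/(δ_A − δ_B) = (-17.53 − (2.207))/(-46.755 − (2.207))
f_A = -19.737 / -48.962 = 0.4031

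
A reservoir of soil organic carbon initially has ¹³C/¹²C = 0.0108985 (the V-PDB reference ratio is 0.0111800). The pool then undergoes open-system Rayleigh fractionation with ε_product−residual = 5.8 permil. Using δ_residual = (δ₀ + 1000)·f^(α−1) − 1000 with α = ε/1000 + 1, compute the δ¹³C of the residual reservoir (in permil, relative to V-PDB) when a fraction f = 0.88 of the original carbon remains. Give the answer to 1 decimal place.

δ₀ = (0.0108985/0.0111800 − 1)×1000 = (0.974821 − 1)×1000 = -25.179 permil
α − 1 = ε/1000 = 0.0058
f^(α−1) = 0.88^(0.0058) = 0.999259
δ_res = (-25.179 + 1000) × 0.999259 − 1000 = 974.099 − 1000 = -25.90 permil

-25.9 permil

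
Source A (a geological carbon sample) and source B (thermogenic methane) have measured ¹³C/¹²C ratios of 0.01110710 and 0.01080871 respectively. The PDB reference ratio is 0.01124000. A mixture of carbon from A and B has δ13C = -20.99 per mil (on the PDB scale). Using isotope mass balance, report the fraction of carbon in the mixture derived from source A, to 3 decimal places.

0.655

δ_A = (0.01110710/0.01124000 − 1)×1000 = (0.988176 − 1)×1000 = -11.824 per mil
δ_B = (0.01080871/0.01124000 − 1)×1000 = (0.961629 − 1)×1000 = -38.371 per mil
f_A = (δ_mix − δ_B)/(δ_A − δ_B) = (-20.99 − (-38.371))/(-11.824 − (-38.371))
f_A = 17.381 / 26.547 = 0.6547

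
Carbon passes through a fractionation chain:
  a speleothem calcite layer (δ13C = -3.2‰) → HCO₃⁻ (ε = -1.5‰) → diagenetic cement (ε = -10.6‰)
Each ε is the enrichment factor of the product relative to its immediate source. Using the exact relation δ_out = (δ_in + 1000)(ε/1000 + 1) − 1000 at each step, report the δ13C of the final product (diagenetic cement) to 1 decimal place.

-15.2‰

step 1: δ = (-3.20 + 1000)·(-1.5/1000 + 1) − 1000 = -4.70‰
step 2: δ = (-4.70 + 1000)·(-10.6/1000 + 1) − 1000 = -15.25‰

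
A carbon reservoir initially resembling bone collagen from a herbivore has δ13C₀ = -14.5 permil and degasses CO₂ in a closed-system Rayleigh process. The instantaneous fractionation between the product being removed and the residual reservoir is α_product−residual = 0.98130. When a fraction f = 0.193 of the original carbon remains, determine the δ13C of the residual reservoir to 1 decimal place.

16.3 permil

Rayleigh residual: δ_res = (δ₀ + 1000)·f^(α−1) − 1000
α − 1 = -0.01870
f^(α−1) = 0.193^(-0.01870) = 1.031241
δ_res = (-14.5 + 1000) × 1.031241 − 1000 = 1016.288 − 1000 = 16.29 permil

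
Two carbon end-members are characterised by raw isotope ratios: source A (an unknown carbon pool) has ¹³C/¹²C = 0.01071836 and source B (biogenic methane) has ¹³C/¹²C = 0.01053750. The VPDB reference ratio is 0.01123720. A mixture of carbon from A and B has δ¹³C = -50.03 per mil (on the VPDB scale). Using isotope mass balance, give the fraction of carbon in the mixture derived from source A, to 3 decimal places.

δ_A = (0.01071836/0.01123720 − 1)×1000 = (0.953828 − 1)×1000 = -46.172 per mil
δ_B = (0.01053750/0.01123720 − 1)×1000 = (0.937734 − 1)×1000 = -62.266 per mil
f_A = (δ_mix − δ_B)/(δ_A − δ_B) = (-50.03 − (-62.266))/(-46.172 − (-62.266))
f_A = 12.236 / 16.095 = 0.7603

0.760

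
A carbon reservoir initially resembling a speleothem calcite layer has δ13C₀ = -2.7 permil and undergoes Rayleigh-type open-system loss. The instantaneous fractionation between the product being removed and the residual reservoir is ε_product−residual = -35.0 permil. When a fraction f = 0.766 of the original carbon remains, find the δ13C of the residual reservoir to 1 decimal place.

Rayleigh residual: δ_res = (δ₀ + 1000)·f^(α−1) − 1000
α = ε/1000 + 1 = 0.96500, so α − 1 = -0.03500
f^(α−1) = 0.766^(-0.03500) = 1.009374
δ_res = (-2.7 + 1000) × 1.009374 − 1000 = 1006.648 − 1000 = 6.65 permil

6.6 permil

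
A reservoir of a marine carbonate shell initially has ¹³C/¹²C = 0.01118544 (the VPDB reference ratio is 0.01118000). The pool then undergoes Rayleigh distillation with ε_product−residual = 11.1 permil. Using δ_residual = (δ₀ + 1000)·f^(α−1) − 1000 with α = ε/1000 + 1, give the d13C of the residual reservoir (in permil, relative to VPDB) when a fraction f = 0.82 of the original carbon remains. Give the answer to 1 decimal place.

δ₀ = (0.01118544/0.01118000 − 1)×1000 = (1.000487 − 1)×1000 = 0.487 permil
α − 1 = ε/1000 = 0.0111
f^(α−1) = 0.82^(0.0111) = 0.997800
δ_res = (0.487 + 1000) × 0.997800 − 1000 = 998.285 − 1000 = -1.71 permil

-1.7 permil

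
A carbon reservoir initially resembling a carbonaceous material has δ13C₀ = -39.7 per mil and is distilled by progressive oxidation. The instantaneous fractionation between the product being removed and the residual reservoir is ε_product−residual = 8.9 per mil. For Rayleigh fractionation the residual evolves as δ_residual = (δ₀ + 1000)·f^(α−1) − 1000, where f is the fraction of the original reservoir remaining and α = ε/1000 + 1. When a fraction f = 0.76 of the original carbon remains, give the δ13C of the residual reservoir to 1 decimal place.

Rayleigh residual: δ_res = (δ₀ + 1000)·f^(α−1) − 1000
α = ε/1000 + 1 = 1.00890, so α − 1 = 0.00890
f^(α−1) = 0.76^(0.00890) = 0.997560
δ_res = (-39.7 + 1000) × 0.997560 − 1000 = 957.957 − 1000 = -42.04 per mil

-42.0 per mil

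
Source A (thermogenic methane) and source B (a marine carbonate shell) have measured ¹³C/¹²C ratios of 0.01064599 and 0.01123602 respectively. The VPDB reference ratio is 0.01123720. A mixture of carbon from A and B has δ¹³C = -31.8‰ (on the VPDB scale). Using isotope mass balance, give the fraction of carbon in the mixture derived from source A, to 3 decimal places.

0.604

δ_A = (0.01064599/0.01123720 − 1)×1000 = (0.947388 − 1)×1000 = -52.612‰
δ_B = (0.01123602/0.01123720 − 1)×1000 = (0.999895 − 1)×1000 = -0.105‰
f_A = (δ_mix − δ_B)/(δ_A − δ_B) = (-31.8 − (-0.105))/(-52.612 − (-0.105))
f_A = -31.695 / -52.507 = 0.6036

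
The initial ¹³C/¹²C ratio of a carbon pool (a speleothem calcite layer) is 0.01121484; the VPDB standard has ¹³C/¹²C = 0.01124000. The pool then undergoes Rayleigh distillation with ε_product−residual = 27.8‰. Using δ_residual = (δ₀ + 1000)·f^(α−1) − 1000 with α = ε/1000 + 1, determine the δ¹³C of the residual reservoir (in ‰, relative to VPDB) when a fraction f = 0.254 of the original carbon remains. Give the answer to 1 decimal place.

-39.5‰

δ₀ = (0.01121484/0.01124000 − 1)×1000 = (0.997762 − 1)×1000 = -2.238‰
α − 1 = ε/1000 = 0.0278
f^(α−1) = 0.254^(0.0278) = 0.962619
δ_res = (-2.238 + 1000) × 0.962619 − 1000 = 960.464 − 1000 = -39.54‰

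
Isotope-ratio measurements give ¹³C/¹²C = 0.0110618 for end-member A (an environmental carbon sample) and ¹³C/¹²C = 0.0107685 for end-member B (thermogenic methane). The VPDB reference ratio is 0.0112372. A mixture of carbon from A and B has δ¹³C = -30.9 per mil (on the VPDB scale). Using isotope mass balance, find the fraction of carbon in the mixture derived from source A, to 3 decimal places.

0.414

δ_A = (0.0110618/0.0112372 − 1)×1000 = (0.984391 − 1)×1000 = -15.609 per mil
δ_B = (0.0107685/0.0112372 − 1)×1000 = (0.958290 − 1)×1000 = -41.710 per mil
f_A = (δ_mix − δ_B)/(δ_A − δ_B) = (-30.9 − (-41.710))/(-15.609 − (-41.710))
f_A = 10.810 / 26.101 = 0.4142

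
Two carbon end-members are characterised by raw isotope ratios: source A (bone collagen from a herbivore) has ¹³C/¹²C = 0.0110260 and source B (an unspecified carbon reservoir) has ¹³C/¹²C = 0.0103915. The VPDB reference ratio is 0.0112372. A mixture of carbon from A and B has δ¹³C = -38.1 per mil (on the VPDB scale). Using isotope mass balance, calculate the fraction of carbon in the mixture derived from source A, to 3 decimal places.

0.658

δ_A = (0.0110260/0.0112372 − 1)×1000 = (0.981205 − 1)×1000 = -18.795 per mil
δ_B = (0.0103915/0.0112372 − 1)×1000 = (0.924741 − 1)×1000 = -75.259 per mil
f_A = (δ_mix − δ_B)/(δ_A − δ_B) = (-38.1 − (-75.259))/(-18.795 − (-75.259))
f_A = 37.159 / 56.464 = 0.6581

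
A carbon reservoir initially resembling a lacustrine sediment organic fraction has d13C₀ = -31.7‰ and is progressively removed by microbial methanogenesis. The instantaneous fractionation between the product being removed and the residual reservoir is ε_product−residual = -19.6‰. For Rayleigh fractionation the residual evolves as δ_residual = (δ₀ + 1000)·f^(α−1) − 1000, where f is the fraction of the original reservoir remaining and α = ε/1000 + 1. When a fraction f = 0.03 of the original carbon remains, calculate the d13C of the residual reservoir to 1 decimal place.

37.2‰

Rayleigh residual: δ_res = (δ₀ + 1000)·f^(α−1) − 1000
α = ε/1000 + 1 = 0.98040, so α − 1 = -0.01960
f^(α−1) = 0.03^(-0.01960) = 1.071145
δ_res = (-31.7 + 1000) × 1.071145 − 1000 = 1037.190 − 1000 = 37.19‰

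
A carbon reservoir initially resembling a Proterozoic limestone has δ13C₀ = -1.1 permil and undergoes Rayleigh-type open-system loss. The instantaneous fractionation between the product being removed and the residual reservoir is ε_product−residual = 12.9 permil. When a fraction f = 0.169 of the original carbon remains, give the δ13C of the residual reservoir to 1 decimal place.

-23.7 permil

Rayleigh residual: δ_res = (δ₀ + 1000)·f^(α−1) − 1000
α = ε/1000 + 1 = 1.01290, so α − 1 = 0.01290
f^(α−1) = 0.169^(0.01290) = 0.977327
δ_res = (-1.1 + 1000) × 0.977327 − 1000 = 976.252 − 1000 = -23.75 permil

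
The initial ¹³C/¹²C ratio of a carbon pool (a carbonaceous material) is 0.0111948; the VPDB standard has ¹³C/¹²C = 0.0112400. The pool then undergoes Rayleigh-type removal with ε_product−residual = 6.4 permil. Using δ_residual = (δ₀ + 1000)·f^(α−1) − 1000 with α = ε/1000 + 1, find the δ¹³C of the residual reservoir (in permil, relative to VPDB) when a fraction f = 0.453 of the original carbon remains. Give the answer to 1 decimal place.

-9.1 permil

δ₀ = (0.0111948/0.0112400 − 1)×1000 = (0.995979 − 1)×1000 = -4.021 permil
α − 1 = ε/1000 = 0.0064
f^(α−1) = 0.453^(0.0064) = 0.994945
δ_res = (-4.021 + 1000) × 0.994945 − 1000 = 990.944 − 1000 = -9.06 permil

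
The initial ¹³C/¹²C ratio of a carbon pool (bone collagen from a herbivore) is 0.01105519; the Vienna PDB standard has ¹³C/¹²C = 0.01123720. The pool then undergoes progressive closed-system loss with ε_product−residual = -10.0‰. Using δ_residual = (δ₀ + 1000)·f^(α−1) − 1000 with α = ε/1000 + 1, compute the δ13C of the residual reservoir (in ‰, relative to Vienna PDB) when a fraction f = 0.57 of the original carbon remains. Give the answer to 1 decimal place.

-10.7‰

δ₀ = (0.01105519/0.01123720 − 1)×1000 = (0.983803 − 1)×1000 = -16.197‰
α − 1 = ε/1000 = -0.0100
f^(α−1) = 0.57^(-0.0100) = 1.005637
δ_res = (-16.197 + 1000) × 1.005637 − 1000 = 989.349 − 1000 = -10.65‰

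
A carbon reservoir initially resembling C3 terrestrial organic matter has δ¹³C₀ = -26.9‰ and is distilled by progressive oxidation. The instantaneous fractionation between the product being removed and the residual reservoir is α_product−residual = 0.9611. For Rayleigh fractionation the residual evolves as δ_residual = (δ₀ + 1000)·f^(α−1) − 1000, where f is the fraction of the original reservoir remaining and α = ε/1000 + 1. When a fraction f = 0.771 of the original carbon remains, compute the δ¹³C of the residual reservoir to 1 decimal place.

-17.0‰

Rayleigh residual: δ_res = (δ₀ + 1000)·f^(α−1) − 1000
α − 1 = -0.03890
f^(α−1) = 0.771^(-0.03890) = 1.010168
δ_res = (-26.9 + 1000) × 1.010168 − 1000 = 982.994 − 1000 = -17.01‰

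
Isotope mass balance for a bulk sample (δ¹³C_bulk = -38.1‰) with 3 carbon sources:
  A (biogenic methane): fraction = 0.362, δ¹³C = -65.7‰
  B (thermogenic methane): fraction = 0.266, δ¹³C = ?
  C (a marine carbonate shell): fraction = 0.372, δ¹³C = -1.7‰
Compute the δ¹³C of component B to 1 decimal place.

Isotope mass balance: δ_bulk = Σ fᵢ·δᵢ.
-38.1 = 0.362×(-65.7) + 0.266×δ_B + 0.372×(-1.7)
0.266·δ_B = -38.1 − (-24.416) = -13.684
δ_B = -13.684 / 0.266 = -51.44‰

-51.4‰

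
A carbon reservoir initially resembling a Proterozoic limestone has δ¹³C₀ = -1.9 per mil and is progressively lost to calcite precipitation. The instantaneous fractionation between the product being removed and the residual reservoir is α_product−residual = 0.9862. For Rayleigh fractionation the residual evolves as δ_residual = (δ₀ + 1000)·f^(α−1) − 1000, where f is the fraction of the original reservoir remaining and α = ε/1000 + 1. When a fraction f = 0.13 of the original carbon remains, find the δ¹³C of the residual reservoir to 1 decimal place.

26.6 per mil

Rayleigh residual: δ_res = (δ₀ + 1000)·f^(α−1) − 1000
α − 1 = -0.01380
f^(α−1) = 0.13^(-0.01380) = 1.028555
δ_res = (-1.9 + 1000) × 1.028555 − 1000 = 1026.601 − 1000 = 26.60 per mil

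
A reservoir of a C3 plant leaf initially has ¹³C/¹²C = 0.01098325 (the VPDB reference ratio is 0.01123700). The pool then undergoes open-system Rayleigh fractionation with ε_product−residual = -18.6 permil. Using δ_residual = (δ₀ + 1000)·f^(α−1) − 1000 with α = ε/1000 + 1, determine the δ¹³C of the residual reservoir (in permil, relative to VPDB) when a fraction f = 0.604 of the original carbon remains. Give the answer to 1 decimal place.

-13.4 permil

δ₀ = (0.01098325/0.01123700 − 1)×1000 = (0.977418 − 1)×1000 = -22.582 permil
α − 1 = ε/1000 = -0.0186
f^(α−1) = 0.604^(-0.0186) = 1.009422
δ_res = (-22.582 + 1000) × 1.009422 − 1000 = 986.627 − 1000 = -13.37 permil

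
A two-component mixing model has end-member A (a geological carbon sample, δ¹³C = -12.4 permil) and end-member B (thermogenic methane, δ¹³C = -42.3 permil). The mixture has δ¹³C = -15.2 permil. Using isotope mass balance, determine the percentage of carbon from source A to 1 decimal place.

90.6%

δ_mix = f_A·δ_A + (1 − f_A)·δ_B  ⇒  f_A = (δ_mix − δ_B)/(δ_A − δ_B)
f_A = (-15.2 − (-42.3)) / (-12.4 − (-42.3))
f_A = 27.1 / 29.9 = 0.9064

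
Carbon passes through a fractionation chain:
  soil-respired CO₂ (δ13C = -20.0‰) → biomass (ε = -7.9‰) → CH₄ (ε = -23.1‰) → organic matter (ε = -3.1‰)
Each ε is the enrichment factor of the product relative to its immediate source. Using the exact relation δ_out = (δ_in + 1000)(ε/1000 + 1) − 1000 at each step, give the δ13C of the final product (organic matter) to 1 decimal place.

-53.1‰

step 1: δ = (-20.00 + 1000)·(-7.9/1000 + 1) − 1000 = -27.74‰
step 2: δ = (-27.74 + 1000)·(-23.1/1000 + 1) − 1000 = -50.20‰
step 3: δ = (-50.20 + 1000)·(-3.1/1000 + 1) − 1000 = -53.15‰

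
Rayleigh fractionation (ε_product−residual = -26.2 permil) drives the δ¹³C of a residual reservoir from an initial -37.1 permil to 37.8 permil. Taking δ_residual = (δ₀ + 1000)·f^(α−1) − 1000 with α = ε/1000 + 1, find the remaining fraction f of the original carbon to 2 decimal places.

α − 1 = ε/1000 = -0.0262
(δ_res + 1000)/(δ₀ + 1000) = (37.8 + 1000)/(-37.1 + 1000) = 1037.8/962.9 = 1.077786
f = 1.077786^(1/-0.0262) = exp(ln(1.077786)/-0.0262) = exp(0.07491/-0.0262)
f = exp(-2.8591) = 0.0573

0.06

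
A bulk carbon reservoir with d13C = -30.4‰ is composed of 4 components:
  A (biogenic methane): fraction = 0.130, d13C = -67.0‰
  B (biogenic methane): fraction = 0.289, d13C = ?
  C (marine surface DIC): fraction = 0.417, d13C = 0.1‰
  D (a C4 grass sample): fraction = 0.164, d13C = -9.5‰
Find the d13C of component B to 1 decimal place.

Isotope mass balance: δ_bulk = Σ fᵢ·δᵢ.
-30.4 = 0.130×(-67.0) + 0.289×δ_B + 0.417×(0.1) + 0.164×(-9.5)
0.289·δ_B = -30.4 − (-10.226) = -20.174
δ_B = -20.174 / 0.289 = -69.81‰

-69.8‰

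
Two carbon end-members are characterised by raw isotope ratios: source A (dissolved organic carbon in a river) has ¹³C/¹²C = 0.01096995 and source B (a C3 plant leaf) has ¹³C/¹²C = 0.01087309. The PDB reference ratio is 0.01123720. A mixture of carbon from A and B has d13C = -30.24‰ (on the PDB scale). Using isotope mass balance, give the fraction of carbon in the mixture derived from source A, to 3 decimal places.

0.251

δ_A = (0.01096995/0.01123720 − 1)×1000 = (0.976217 − 1)×1000 = -23.783‰
δ_B = (0.01087309/0.01123720 − 1)×1000 = (0.967598 − 1)×1000 = -32.402‰
f_A = (δ_mix − δ_B)/(δ_A − δ_B) = (-30.24 − (-32.402))/(-23.783 − (-32.402))
f_A = 2.162 / 8.620 = 0.2508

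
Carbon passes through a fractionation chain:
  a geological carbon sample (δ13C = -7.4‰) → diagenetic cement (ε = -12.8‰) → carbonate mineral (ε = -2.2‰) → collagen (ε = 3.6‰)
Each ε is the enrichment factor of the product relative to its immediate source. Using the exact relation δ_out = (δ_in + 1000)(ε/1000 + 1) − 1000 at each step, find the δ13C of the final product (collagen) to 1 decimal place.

-18.7‰

step 1: δ = (-7.40 + 1000)·(-12.8/1000 + 1) − 1000 = -20.11‰
step 2: δ = (-20.11 + 1000)·(-2.2/1000 + 1) − 1000 = -22.26‰
step 3: δ = (-22.26 + 1000)·(3.6/1000 + 1) − 1000 = -18.74‰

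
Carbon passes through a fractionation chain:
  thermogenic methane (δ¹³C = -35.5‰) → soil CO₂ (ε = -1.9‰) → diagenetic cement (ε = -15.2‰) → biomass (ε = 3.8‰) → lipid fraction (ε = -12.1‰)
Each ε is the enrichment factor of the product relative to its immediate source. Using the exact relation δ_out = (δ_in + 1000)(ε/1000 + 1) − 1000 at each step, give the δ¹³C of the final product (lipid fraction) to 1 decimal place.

step 1: δ = (-35.50 + 1000)·(-1.9/1000 + 1) − 1000 = -37.33‰
step 2: δ = (-37.33 + 1000)·(-15.2/1000 + 1) − 1000 = -51.97‰
step 3: δ = (-51.97 + 1000)·(3.8/1000 + 1) − 1000 = -48.36‰
step 4: δ = (-48.36 + 1000)·(-12.1/1000 + 1) − 1000 = -59.88‰

-59.9‰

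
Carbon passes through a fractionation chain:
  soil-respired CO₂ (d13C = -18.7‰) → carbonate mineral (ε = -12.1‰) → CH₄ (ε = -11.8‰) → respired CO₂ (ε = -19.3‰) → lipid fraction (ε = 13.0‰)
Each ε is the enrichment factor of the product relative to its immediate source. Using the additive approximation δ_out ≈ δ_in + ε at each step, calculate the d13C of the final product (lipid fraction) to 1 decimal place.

-48.9‰

step 1: δ ≈ -18.7 + (-12.1) = -30.8‰
step 2: δ ≈ -30.8 + (-11.8) = -42.6‰
step 3: δ ≈ -42.6 + (-19.3) = -61.9‰
step 4: δ ≈ -61.9 + (13.0) = -48.9‰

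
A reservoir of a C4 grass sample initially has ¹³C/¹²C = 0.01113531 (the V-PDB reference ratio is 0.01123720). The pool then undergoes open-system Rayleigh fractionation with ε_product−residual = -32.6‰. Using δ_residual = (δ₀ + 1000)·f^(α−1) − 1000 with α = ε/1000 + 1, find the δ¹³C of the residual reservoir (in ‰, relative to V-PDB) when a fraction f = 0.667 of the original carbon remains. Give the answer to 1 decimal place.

4.1‰

δ₀ = (0.01113531/0.01123720 − 1)×1000 = (0.990933 − 1)×1000 = -9.067‰
α − 1 = ε/1000 = -0.0326
f^(α−1) = 0.667^(-0.0326) = 1.013289
δ_res = (-9.067 + 1000) × 1.013289 − 1000 = 1004.102 − 1000 = 4.10‰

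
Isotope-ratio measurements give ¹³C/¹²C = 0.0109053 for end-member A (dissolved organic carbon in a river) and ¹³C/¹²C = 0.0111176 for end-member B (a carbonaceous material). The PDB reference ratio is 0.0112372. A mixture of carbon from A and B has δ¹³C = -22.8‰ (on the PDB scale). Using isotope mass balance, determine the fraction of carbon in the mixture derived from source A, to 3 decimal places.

δ_A = (0.0109053/0.0112372 − 1)×1000 = (0.970464 − 1)×1000 = -29.536‰
δ_B = (0.0111176/0.0112372 − 1)×1000 = (0.989357 − 1)×1000 = -10.643‰
f_A = (δ_mix − δ_B)/(δ_A − δ_B) = (-22.8 − (-10.643))/(-29.536 − (-10.643))
f_A = -12.157 / -18.893 = 0.6435

0.643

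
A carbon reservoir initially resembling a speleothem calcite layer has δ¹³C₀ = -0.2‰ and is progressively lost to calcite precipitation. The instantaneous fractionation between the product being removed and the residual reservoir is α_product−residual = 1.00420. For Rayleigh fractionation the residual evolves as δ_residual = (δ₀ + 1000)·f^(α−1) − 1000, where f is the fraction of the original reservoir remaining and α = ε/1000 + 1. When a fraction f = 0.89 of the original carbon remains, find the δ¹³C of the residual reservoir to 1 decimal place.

-0.7‰

Rayleigh residual: δ_res = (δ₀ + 1000)·f^(α−1) − 1000
α − 1 = 0.00420
f^(α−1) = 0.89^(0.00420) = 0.999511
δ_res = (-0.2 + 1000) × 0.999511 − 1000 = 999.311 − 1000 = -0.69‰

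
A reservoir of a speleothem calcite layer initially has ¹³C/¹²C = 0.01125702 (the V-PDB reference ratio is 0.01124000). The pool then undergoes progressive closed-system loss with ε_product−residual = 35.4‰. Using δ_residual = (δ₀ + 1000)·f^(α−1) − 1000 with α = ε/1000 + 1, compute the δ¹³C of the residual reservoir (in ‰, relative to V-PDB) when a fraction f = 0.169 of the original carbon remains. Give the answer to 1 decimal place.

-59.6‰

δ₀ = (0.01125702/0.01124000 − 1)×1000 = (1.001514 − 1)×1000 = 1.514‰
α − 1 = ε/1000 = 0.0354
f^(α−1) = 0.169^(0.0354) = 0.939003
δ_res = (1.514 + 1000) × 0.939003 − 1000 = 940.425 − 1000 = -59.57‰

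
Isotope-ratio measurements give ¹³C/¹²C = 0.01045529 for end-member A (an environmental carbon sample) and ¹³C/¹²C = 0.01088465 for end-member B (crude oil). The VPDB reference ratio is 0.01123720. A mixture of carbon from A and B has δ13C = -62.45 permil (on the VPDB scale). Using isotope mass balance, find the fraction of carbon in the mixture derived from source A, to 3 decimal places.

δ_A = (0.01045529/0.01123720 − 1)×1000 = (0.930418 − 1)×1000 = -69.582 permil
δ_B = (0.01088465/0.01123720 − 1)×1000 = (0.968627 − 1)×1000 = -31.373 permil
f_A = (δ_mix − δ_B)/(δ_A − δ_B) = (-62.45 − (-31.373))/(-69.582 − (-31.373))
f_A = -31.077 / -38.209 = 0.8133

0.813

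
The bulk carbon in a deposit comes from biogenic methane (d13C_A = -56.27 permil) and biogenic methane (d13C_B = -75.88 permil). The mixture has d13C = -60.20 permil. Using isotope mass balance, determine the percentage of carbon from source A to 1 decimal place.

δ_mix = f_A·δ_A + (1 − f_A)·δ_B  ⇒  f_A = (δ_mix − δ_B)/(δ_A − δ_B)
f_A = (-60.20 − (-75.88)) / (-56.27 − (-75.88))
f_A = 15.68 / 19.61 = 0.7996

80.0%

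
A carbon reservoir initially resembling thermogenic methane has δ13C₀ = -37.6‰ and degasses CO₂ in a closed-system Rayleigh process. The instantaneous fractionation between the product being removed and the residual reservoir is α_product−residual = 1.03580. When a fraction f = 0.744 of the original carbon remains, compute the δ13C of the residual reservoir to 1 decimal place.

Rayleigh residual: δ_res = (δ₀ + 1000)·f^(α−1) − 1000
α − 1 = 0.03580
f^(α−1) = 0.744^(0.03580) = 0.989469
δ_res = (-37.6 + 1000) × 0.989469 − 1000 = 952.265 − 1000 = -47.73‰

-47.7‰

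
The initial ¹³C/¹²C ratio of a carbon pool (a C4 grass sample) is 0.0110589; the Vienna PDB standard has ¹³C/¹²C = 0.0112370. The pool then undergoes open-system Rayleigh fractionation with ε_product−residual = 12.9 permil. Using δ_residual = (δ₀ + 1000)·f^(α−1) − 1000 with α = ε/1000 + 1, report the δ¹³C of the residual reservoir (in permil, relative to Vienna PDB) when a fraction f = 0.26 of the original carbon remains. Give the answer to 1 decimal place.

δ₀ = (0.0110589/0.0112370 − 1)×1000 = (0.984151 − 1)×1000 = -15.849 permil
α − 1 = ε/1000 = 0.0129
f^(α−1) = 0.26^(0.0129) = 0.982773
δ_res = (-15.849 + 1000) × 0.982773 − 1000 = 967.196 − 1000 = -32.80 permil

-32.8 permil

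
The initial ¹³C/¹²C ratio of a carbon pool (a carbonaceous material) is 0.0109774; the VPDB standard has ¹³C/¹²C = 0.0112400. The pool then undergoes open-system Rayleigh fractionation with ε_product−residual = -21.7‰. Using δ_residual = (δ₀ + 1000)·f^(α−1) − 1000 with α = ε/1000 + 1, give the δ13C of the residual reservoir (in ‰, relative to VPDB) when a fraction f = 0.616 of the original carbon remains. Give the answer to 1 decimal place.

-13.0‰

δ₀ = (0.0109774/0.0112400 − 1)×1000 = (0.976637 − 1)×1000 = -23.363‰
α − 1 = ε/1000 = -0.0217
f^(α−1) = 0.616^(-0.0217) = 1.010569
δ_res = (-23.363 + 1000) × 1.010569 − 1000 = 986.959 − 1000 = -13.04‰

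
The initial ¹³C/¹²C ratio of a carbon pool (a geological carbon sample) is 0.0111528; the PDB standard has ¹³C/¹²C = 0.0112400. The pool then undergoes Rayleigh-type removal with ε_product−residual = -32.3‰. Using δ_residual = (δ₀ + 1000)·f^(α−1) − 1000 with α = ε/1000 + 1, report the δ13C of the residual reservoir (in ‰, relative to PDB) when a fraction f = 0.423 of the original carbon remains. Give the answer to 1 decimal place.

20.2‰

δ₀ = (0.0111528/0.0112400 − 1)×1000 = (0.992242 − 1)×1000 = -7.758‰
α − 1 = ε/1000 = -0.0323
f^(α−1) = 0.423^(-0.0323) = 1.028180
δ_res = (-7.758 + 1000) × 1.028180 − 1000 = 1020.203 − 1000 = 20.20‰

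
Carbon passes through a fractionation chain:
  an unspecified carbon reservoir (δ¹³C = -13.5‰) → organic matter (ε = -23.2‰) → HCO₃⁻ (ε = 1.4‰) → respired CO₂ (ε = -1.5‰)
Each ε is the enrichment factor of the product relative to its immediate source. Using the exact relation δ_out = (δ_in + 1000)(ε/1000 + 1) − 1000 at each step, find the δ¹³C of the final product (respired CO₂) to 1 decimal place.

step 1: δ = (-13.50 + 1000)·(-23.2/1000 + 1) − 1000 = -36.39‰
step 2: δ = (-36.39 + 1000)·(1.4/1000 + 1) − 1000 = -35.04‰
step 3: δ = (-35.04 + 1000)·(-1.5/1000 + 1) − 1000 = -36.49‰

-36.5‰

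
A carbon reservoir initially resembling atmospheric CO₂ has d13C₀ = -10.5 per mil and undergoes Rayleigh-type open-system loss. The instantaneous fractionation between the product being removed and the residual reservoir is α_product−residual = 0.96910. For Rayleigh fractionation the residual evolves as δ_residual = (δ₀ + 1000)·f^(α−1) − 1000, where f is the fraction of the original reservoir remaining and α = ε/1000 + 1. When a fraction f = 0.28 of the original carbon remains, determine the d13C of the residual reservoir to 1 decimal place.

29.2 per mil

Rayleigh residual: δ_res = (δ₀ + 1000)·f^(α−1) − 1000
α − 1 = -0.03090
f^(α−1) = 0.28^(-0.03090) = 1.040118
δ_res = (-10.5 + 1000) × 1.040118 − 1000 = 1029.197 − 1000 = 29.20 per mil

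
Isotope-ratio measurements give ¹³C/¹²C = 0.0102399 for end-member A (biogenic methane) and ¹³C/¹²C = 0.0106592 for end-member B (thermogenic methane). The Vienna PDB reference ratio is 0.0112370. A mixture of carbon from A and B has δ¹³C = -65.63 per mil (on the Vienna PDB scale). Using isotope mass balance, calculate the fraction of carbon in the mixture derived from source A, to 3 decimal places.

0.381

δ_A = (0.0102399/0.0112370 − 1)×1000 = (0.911266 − 1)×1000 = -88.734 per mil
δ_B = (0.0106592/0.0112370 − 1)×1000 = (0.948581 − 1)×1000 = -51.419 per mil
f_A = (δ_mix − δ_B)/(δ_A − δ_B) = (-65.63 − (-51.419))/(-88.734 − (-51.419))
f_A = -14.211 / -37.314 = 0.3808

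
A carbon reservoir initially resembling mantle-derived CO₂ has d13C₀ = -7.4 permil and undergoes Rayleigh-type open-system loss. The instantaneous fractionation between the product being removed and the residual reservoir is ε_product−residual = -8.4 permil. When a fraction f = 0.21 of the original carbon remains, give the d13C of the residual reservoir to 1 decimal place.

Rayleigh residual: δ_res = (δ₀ + 1000)·f^(α−1) − 1000
α = ε/1000 + 1 = 0.99160, so α − 1 = -0.00840
f^(α−1) = 0.21^(-0.00840) = 1.013196
δ_res = (-7.4 + 1000) × 1.013196 − 1000 = 1005.698 − 1000 = 5.70 permil

5.7 permil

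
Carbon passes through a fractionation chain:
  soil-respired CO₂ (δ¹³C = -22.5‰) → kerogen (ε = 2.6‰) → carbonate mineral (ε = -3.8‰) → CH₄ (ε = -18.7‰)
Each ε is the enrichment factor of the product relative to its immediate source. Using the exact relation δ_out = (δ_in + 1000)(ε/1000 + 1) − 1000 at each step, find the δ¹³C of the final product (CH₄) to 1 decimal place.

step 1: δ = (-22.50 + 1000)·(2.6/1000 + 1) − 1000 = -19.96‰
step 2: δ = (-19.96 + 1000)·(-3.8/1000 + 1) − 1000 = -23.68‰
step 3: δ = (-23.68 + 1000)·(-18.7/1000 + 1) − 1000 = -41.94‰

-41.9‰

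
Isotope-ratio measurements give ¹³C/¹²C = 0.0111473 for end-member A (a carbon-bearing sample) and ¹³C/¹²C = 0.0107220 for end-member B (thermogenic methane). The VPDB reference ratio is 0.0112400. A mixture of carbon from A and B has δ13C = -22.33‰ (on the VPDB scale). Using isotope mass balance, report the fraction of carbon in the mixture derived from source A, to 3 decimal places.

δ_A = (0.0111473/0.0112400 − 1)×1000 = (0.991753 − 1)×1000 = -8.247‰
δ_B = (0.0107220/0.0112400 − 1)×1000 = (0.953915 − 1)×1000 = -46.085‰
f_A = (δ_mix − δ_B)/(δ_A − δ_B) = (-22.33 − (-46.085))/(-8.247 − (-46.085))
f_A = 23.755 / 37.838 = 0.6278

0.628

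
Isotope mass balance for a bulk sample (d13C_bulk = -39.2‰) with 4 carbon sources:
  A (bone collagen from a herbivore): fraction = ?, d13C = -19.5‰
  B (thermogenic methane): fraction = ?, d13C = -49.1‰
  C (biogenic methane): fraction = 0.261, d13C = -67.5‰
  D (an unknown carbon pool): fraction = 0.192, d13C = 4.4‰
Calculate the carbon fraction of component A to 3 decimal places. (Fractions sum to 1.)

Let f_A and f_B be the unknown fractions; fractions sum to 1 so f_A + f_B = 0.547.
Mass balance: Σ fᵢ·δᵢ = δ_bulk ⇒ f_A·(-19.5) + f_B·(-49.1) = -39.2 − (-16.773) = -22.427
Substitute f_B = 0.547 − f_A:
f_A·(-19.5 − -49.1) = -22.427 − 0.547×(-49.1) = 4.430
f_A = 4.430 / 29.6 = 0.1497

0.150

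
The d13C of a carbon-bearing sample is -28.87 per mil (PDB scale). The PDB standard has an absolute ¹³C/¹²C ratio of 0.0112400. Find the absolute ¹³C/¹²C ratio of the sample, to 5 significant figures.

R_sample = R_standard × (d13C/1000 + 1)
R_sample = 0.0112400 × (-28.87/1000 + 1) = 0.0112400 × 0.971130
R_sample = 0.0109155

0.010916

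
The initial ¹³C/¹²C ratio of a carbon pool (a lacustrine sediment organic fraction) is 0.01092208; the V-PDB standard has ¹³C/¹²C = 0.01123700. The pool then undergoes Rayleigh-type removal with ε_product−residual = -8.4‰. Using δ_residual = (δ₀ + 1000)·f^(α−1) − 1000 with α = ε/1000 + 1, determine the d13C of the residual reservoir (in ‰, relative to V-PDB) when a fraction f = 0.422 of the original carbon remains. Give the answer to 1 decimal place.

-21.0‰

δ₀ = (0.01092208/0.01123700 − 1)×1000 = (0.971975 − 1)×1000 = -28.025‰
α − 1 = ε/1000 = -0.0084
f^(α−1) = 0.422^(-0.0084) = 1.007273
δ_res = (-28.025 + 1000) × 1.007273 − 1000 = 979.044 − 1000 = -20.96‰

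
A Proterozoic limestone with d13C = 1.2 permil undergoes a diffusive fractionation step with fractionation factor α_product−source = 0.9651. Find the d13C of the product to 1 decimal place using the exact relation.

δ_product = (δ_source + 1000)·α − 1000
δ_product = (1.2 + 1000) × 0.9651 − 1000
δ_product = 966.258 − 1000 = -33.74 permil

-33.7 permil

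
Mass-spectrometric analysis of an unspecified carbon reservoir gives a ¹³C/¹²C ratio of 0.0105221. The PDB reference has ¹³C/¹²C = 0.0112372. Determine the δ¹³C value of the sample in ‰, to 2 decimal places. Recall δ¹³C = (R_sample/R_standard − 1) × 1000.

-63.64‰

δ¹³C = (R_sample / R_standard − 1) × 1000
R_sample / R_standard = 0.0105221 / 0.0112372 = 0.936363
δ¹³C = (0.936363 − 1) × 1000 = -63.637‰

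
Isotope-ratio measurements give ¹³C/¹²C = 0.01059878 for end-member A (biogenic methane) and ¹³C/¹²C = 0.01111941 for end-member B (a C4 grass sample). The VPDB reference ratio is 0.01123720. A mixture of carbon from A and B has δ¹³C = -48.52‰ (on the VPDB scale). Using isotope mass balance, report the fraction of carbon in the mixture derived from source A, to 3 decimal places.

0.821

δ_A = (0.01059878/0.01123720 − 1)×1000 = (0.943187 − 1)×1000 = -56.813‰
δ_B = (0.01111941/0.01123720 − 1)×1000 = (0.989518 − 1)×1000 = -10.482‰
f_A = (δ_mix − δ_B)/(δ_A − δ_B) = (-48.52 − (-10.482))/(-56.813 − (-10.482))
f_A = -38.038 / -46.331 = 0.8210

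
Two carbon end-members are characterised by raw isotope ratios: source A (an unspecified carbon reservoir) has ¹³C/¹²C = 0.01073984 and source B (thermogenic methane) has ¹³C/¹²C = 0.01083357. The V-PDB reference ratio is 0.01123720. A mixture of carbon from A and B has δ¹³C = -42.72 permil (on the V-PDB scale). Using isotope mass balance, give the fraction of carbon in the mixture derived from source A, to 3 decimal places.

0.815

δ_A = (0.01073984/0.01123720 − 1)×1000 = (0.955740 − 1)×1000 = -44.260 permil
δ_B = (0.01083357/0.01123720 − 1)×1000 = (0.964081 − 1)×1000 = -35.919 permil
f_A = (δ_mix − δ_B)/(δ_A − δ_B) = (-42.72 − (-35.919))/(-44.260 − (-35.919))
f_A = -6.801 / -8.341 = 0.8154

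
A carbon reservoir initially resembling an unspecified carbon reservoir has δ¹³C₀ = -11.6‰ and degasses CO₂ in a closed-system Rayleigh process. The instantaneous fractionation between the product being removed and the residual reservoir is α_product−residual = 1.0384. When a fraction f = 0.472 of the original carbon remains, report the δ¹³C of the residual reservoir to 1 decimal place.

-39.7‰

Rayleigh residual: δ_res = (δ₀ + 1000)·f^(α−1) − 1000
α − 1 = 0.03840
f^(α−1) = 0.472^(0.03840) = 0.971582
δ_res = (-11.6 + 1000) × 0.971582 − 1000 = 960.311 − 1000 = -39.69‰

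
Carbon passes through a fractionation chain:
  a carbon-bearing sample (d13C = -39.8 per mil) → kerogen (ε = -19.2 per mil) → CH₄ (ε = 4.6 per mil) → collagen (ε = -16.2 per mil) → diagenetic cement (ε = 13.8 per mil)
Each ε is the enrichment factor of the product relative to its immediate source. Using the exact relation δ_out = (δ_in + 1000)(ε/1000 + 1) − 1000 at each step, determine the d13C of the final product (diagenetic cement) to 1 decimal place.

step 1: δ = (-39.80 + 1000)·(-19.2/1000 + 1) − 1000 = -58.24 per mil
step 2: δ = (-58.24 + 1000)·(4.6/1000 + 1) − 1000 = -53.90 per mil
step 3: δ = (-53.90 + 1000)·(-16.2/1000 + 1) − 1000 = -69.23 per mil
step 4: δ = (-69.23 + 1000)·(13.8/1000 + 1) − 1000 = -56.39 per mil

-56.4 per mil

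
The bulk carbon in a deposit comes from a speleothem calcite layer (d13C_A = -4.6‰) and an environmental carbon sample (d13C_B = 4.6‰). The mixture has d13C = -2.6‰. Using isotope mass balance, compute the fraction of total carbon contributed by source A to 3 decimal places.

δ_mix = f_A·δ_A + (1 − f_A)·δ_B  ⇒  f_A = (δ_mix − δ_B)/(δ_A − δ_B)
f_A = (-2.6 − (4.6)) / (-4.6 − (4.6))
f_A = -7.2 / -9.2 = 0.7826

0.783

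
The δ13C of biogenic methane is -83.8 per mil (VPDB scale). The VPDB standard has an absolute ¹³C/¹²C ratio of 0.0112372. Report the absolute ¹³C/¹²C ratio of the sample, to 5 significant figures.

R_sample = R_standard × (δ13C/1000 + 1)
R_sample = 0.0112372 × (-83.8/1000 + 1) = 0.0112372 × 0.916200
R_sample = 0.0102955

0.010296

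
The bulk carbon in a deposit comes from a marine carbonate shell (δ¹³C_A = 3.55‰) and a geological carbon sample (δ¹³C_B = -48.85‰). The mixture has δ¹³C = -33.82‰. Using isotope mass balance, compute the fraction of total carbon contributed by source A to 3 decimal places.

δ_mix = f_A·δ_A + (1 − f_A)·δ_B  ⇒  f_A = (δ_mix − δ_B)/(δ_A − δ_B)
f_A = (-33.82 − (-48.85)) / (3.55 − (-48.85))
f_A = 15.03 / 52.40 = 0.2868

0.287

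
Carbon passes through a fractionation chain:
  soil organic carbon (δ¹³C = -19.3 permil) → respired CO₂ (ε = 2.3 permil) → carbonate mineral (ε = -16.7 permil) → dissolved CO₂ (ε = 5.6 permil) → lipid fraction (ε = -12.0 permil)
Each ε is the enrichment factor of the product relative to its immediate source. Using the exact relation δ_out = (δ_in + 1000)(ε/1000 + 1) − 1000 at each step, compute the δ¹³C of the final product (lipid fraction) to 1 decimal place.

step 1: δ = (-19.30 + 1000)·(2.3/1000 + 1) − 1000 = -17.04 permil
step 2: δ = (-17.04 + 1000)·(-16.7/1000 + 1) − 1000 = -33.46 permil
step 3: δ = (-33.46 + 1000)·(5.6/1000 + 1) − 1000 = -28.05 permil
step 4: δ = (-28.05 + 1000)·(-12.0/1000 + 1) − 1000 = -39.71 permil

-39.7 permil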